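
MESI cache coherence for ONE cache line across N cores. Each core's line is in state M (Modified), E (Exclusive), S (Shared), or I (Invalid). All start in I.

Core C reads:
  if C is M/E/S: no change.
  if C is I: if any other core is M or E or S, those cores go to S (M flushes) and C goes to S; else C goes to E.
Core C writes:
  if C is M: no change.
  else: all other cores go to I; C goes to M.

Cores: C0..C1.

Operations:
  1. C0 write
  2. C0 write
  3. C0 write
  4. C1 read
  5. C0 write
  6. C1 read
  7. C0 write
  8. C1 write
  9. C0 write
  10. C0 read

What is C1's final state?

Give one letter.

Answer: I

Derivation:
Op 1: C0 write [C0 write: invalidate none -> C0=M] -> [M,I]
Op 2: C0 write [C0 write: already M (modified), no change] -> [M,I]
Op 3: C0 write [C0 write: already M (modified), no change] -> [M,I]
Op 4: C1 read [C1 read from I: others=['C0=M'] -> C1=S, others downsized to S] -> [S,S]
Op 5: C0 write [C0 write: invalidate ['C1=S'] -> C0=M] -> [M,I]
Op 6: C1 read [C1 read from I: others=['C0=M'] -> C1=S, others downsized to S] -> [S,S]
Op 7: C0 write [C0 write: invalidate ['C1=S'] -> C0=M] -> [M,I]
Op 8: C1 write [C1 write: invalidate ['C0=M'] -> C1=M] -> [I,M]
Op 9: C0 write [C0 write: invalidate ['C1=M'] -> C0=M] -> [M,I]
Op 10: C0 read [C0 read: already in M, no change] -> [M,I]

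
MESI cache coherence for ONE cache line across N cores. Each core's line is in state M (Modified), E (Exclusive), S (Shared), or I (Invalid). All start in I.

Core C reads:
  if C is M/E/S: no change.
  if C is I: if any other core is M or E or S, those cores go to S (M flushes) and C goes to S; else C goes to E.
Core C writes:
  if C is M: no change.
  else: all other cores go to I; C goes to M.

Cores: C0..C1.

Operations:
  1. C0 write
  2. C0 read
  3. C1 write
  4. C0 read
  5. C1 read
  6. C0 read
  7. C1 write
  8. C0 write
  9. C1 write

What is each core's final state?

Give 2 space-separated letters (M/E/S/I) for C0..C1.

Answer: I M

Derivation:
Op 1: C0 write [C0 write: invalidate none -> C0=M] -> [M,I]
Op 2: C0 read [C0 read: already in M, no change] -> [M,I]
Op 3: C1 write [C1 write: invalidate ['C0=M'] -> C1=M] -> [I,M]
Op 4: C0 read [C0 read from I: others=['C1=M'] -> C0=S, others downsized to S] -> [S,S]
Op 5: C1 read [C1 read: already in S, no change] -> [S,S]
Op 6: C0 read [C0 read: already in S, no change] -> [S,S]
Op 7: C1 write [C1 write: invalidate ['C0=S'] -> C1=M] -> [I,M]
Op 8: C0 write [C0 write: invalidate ['C1=M'] -> C0=M] -> [M,I]
Op 9: C1 write [C1 write: invalidate ['C0=M'] -> C1=M] -> [I,M]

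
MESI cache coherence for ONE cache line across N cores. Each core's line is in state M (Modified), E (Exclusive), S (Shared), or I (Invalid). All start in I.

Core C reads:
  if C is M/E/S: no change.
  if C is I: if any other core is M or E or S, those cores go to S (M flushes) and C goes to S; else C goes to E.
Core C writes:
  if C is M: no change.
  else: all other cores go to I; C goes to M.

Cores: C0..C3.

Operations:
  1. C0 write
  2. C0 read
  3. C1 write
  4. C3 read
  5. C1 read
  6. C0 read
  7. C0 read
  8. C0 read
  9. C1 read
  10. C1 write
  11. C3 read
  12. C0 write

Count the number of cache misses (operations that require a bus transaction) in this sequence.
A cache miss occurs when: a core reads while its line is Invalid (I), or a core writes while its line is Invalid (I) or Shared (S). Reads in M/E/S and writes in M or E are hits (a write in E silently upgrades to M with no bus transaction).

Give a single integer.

Answer: 7

Derivation:
Op 1: C0 write [C0 write: invalidate none -> C0=M] -> [M,I,I,I] [MISS #1: write from I]
Op 2: C0 read [C0 read: already in M, no change] -> [M,I,I,I] [hit: read from M]
Op 3: C1 write [C1 write: invalidate ['C0=M'] -> C1=M] -> [I,M,I,I] [MISS #2: write from I]
Op 4: C3 read [C3 read from I: others=['C1=M'] -> C3=S, others downsized to S] -> [I,S,I,S] [MISS #3: read from I]
Op 5: C1 read [C1 read: already in S, no change] -> [I,S,I,S] [hit: read from S]
Op 6: C0 read [C0 read from I: others=['C1=S', 'C3=S'] -> C0=S, others downsized to S] -> [S,S,I,S] [MISS #4: read from I]
Op 7: C0 read [C0 read: already in S, no change] -> [S,S,I,S] [hit: read from S]
Op 8: C0 read [C0 read: already in S, no change] -> [S,S,I,S] [hit: read from S]
Op 9: C1 read [C1 read: already in S, no change] -> [S,S,I,S] [hit: read from S]
Op 10: C1 write [C1 write: invalidate ['C0=S', 'C3=S'] -> C1=M] -> [I,M,I,I] [MISS #5: write from S]
Op 11: C3 read [C3 read from I: others=['C1=M'] -> C3=S, others downsized to S] -> [I,S,I,S] [MISS #6: read from I]
Op 12: C0 write [C0 write: invalidate ['C1=S', 'C3=S'] -> C0=M] -> [M,I,I,I] [MISS #7: write from I]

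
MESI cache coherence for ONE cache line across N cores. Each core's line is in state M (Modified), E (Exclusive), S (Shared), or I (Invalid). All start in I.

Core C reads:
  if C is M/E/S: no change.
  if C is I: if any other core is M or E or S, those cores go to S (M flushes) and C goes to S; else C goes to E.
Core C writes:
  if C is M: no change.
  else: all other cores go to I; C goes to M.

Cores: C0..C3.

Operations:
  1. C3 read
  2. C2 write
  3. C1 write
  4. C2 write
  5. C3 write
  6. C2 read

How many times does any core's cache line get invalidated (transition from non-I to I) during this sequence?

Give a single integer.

Op 1: C3 read [C3 read from I: no other sharers -> C3=E (exclusive)] -> [I,I,I,E] (invalidations this op: 0; running total: 0)
Op 2: C2 write [C2 write: invalidate ['C3=E'] -> C2=M] -> [I,I,M,I] (invalidations this op: 1; running total: 1)
Op 3: C1 write [C1 write: invalidate ['C2=M'] -> C1=M] -> [I,M,I,I] (invalidations this op: 1; running total: 2)
Op 4: C2 write [C2 write: invalidate ['C1=M'] -> C2=M] -> [I,I,M,I] (invalidations this op: 1; running total: 3)
Op 5: C3 write [C3 write: invalidate ['C2=M'] -> C3=M] -> [I,I,I,M] (invalidations this op: 1; running total: 4)
Op 6: C2 read [C2 read from I: others=['C3=M'] -> C2=S, others downsized to S] -> [I,I,S,S] (invalidations this op: 0; running total: 4)

Answer: 4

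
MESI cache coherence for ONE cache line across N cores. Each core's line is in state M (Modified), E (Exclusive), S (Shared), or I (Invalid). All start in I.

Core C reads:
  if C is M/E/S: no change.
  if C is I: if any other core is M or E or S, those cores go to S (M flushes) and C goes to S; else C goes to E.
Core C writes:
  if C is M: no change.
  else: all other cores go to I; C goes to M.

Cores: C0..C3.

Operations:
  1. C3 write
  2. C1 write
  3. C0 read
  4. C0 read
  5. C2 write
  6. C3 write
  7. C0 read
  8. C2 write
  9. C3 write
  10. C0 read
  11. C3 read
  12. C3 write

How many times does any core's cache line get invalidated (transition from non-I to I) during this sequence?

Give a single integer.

Answer: 8

Derivation:
Op 1: C3 write [C3 write: invalidate none -> C3=M] -> [I,I,I,M] (invalidations this op: 0; running total: 0)
Op 2: C1 write [C1 write: invalidate ['C3=M'] -> C1=M] -> [I,M,I,I] (invalidations this op: 1; running total: 1)
Op 3: C0 read [C0 read from I: others=['C1=M'] -> C0=S, others downsized to S] -> [S,S,I,I] (invalidations this op: 0; running total: 1)
Op 4: C0 read [C0 read: already in S, no change] -> [S,S,I,I] (invalidations this op: 0; running total: 1)
Op 5: C2 write [C2 write: invalidate ['C0=S', 'C1=S'] -> C2=M] -> [I,I,M,I] (invalidations this op: 2; running total: 3)
Op 6: C3 write [C3 write: invalidate ['C2=M'] -> C3=M] -> [I,I,I,M] (invalidations this op: 1; running total: 4)
Op 7: C0 read [C0 read from I: others=['C3=M'] -> C0=S, others downsized to S] -> [S,I,I,S] (invalidations this op: 0; running total: 4)
Op 8: C2 write [C2 write: invalidate ['C0=S', 'C3=S'] -> C2=M] -> [I,I,M,I] (invalidations this op: 2; running total: 6)
Op 9: C3 write [C3 write: invalidate ['C2=M'] -> C3=M] -> [I,I,I,M] (invalidations this op: 1; running total: 7)
Op 10: C0 read [C0 read from I: others=['C3=M'] -> C0=S, others downsized to S] -> [S,I,I,S] (invalidations this op: 0; running total: 7)
Op 11: C3 read [C3 read: already in S, no change] -> [S,I,I,S] (invalidations this op: 0; running total: 7)
Op 12: C3 write [C3 write: invalidate ['C0=S'] -> C3=M] -> [I,I,I,M] (invalidations this op: 1; running total: 8)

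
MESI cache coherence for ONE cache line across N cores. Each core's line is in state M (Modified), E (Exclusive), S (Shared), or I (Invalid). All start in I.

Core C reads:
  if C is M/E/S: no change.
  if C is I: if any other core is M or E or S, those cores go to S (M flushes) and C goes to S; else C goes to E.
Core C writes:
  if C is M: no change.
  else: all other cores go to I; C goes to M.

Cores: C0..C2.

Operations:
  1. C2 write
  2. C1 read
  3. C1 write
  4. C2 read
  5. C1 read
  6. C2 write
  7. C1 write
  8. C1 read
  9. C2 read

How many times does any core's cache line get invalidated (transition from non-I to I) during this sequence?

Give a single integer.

Answer: 3

Derivation:
Op 1: C2 write [C2 write: invalidate none -> C2=M] -> [I,I,M] (invalidations this op: 0; running total: 0)
Op 2: C1 read [C1 read from I: others=['C2=M'] -> C1=S, others downsized to S] -> [I,S,S] (invalidations this op: 0; running total: 0)
Op 3: C1 write [C1 write: invalidate ['C2=S'] -> C1=M] -> [I,M,I] (invalidations this op: 1; running total: 1)
Op 4: C2 read [C2 read from I: others=['C1=M'] -> C2=S, others downsized to S] -> [I,S,S] (invalidations this op: 0; running total: 1)
Op 5: C1 read [C1 read: already in S, no change] -> [I,S,S] (invalidations this op: 0; running total: 1)
Op 6: C2 write [C2 write: invalidate ['C1=S'] -> C2=M] -> [I,I,M] (invalidations this op: 1; running total: 2)
Op 7: C1 write [C1 write: invalidate ['C2=M'] -> C1=M] -> [I,M,I] (invalidations this op: 1; running total: 3)
Op 8: C1 read [C1 read: already in M, no change] -> [I,M,I] (invalidations this op: 0; running total: 3)
Op 9: C2 read [C2 read from I: others=['C1=M'] -> C2=S, others downsized to S] -> [I,S,S] (invalidations this op: 0; running total: 3)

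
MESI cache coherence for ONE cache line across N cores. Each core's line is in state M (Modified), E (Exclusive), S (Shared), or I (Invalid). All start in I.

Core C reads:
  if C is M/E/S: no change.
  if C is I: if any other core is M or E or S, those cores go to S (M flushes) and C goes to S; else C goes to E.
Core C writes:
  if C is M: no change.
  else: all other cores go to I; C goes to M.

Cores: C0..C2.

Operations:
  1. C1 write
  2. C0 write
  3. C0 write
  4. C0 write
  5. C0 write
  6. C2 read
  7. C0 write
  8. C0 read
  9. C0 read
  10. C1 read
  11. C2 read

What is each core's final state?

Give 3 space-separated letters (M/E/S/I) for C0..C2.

Op 1: C1 write [C1 write: invalidate none -> C1=M] -> [I,M,I]
Op 2: C0 write [C0 write: invalidate ['C1=M'] -> C0=M] -> [M,I,I]
Op 3: C0 write [C0 write: already M (modified), no change] -> [M,I,I]
Op 4: C0 write [C0 write: already M (modified), no change] -> [M,I,I]
Op 5: C0 write [C0 write: already M (modified), no change] -> [M,I,I]
Op 6: C2 read [C2 read from I: others=['C0=M'] -> C2=S, others downsized to S] -> [S,I,S]
Op 7: C0 write [C0 write: invalidate ['C2=S'] -> C0=M] -> [M,I,I]
Op 8: C0 read [C0 read: already in M, no change] -> [M,I,I]
Op 9: C0 read [C0 read: already in M, no change] -> [M,I,I]
Op 10: C1 read [C1 read from I: others=['C0=M'] -> C1=S, others downsized to S] -> [S,S,I]
Op 11: C2 read [C2 read from I: others=['C0=S', 'C1=S'] -> C2=S, others downsized to S] -> [S,S,S]

Answer: S S S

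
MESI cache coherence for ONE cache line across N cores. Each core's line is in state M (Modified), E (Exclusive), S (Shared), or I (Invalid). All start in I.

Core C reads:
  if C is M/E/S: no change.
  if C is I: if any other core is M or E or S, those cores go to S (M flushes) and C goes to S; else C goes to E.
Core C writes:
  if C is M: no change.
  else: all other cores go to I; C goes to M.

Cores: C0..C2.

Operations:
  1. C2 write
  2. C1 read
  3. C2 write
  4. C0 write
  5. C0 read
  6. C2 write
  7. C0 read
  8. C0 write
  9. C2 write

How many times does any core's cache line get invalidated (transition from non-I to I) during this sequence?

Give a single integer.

Answer: 5

Derivation:
Op 1: C2 write [C2 write: invalidate none -> C2=M] -> [I,I,M] (invalidations this op: 0; running total: 0)
Op 2: C1 read [C1 read from I: others=['C2=M'] -> C1=S, others downsized to S] -> [I,S,S] (invalidations this op: 0; running total: 0)
Op 3: C2 write [C2 write: invalidate ['C1=S'] -> C2=M] -> [I,I,M] (invalidations this op: 1; running total: 1)
Op 4: C0 write [C0 write: invalidate ['C2=M'] -> C0=M] -> [M,I,I] (invalidations this op: 1; running total: 2)
Op 5: C0 read [C0 read: already in M, no change] -> [M,I,I] (invalidations this op: 0; running total: 2)
Op 6: C2 write [C2 write: invalidate ['C0=M'] -> C2=M] -> [I,I,M] (invalidations this op: 1; running total: 3)
Op 7: C0 read [C0 read from I: others=['C2=M'] -> C0=S, others downsized to S] -> [S,I,S] (invalidations this op: 0; running total: 3)
Op 8: C0 write [C0 write: invalidate ['C2=S'] -> C0=M] -> [M,I,I] (invalidations this op: 1; running total: 4)
Op 9: C2 write [C2 write: invalidate ['C0=M'] -> C2=M] -> [I,I,M] (invalidations this op: 1; running total: 5)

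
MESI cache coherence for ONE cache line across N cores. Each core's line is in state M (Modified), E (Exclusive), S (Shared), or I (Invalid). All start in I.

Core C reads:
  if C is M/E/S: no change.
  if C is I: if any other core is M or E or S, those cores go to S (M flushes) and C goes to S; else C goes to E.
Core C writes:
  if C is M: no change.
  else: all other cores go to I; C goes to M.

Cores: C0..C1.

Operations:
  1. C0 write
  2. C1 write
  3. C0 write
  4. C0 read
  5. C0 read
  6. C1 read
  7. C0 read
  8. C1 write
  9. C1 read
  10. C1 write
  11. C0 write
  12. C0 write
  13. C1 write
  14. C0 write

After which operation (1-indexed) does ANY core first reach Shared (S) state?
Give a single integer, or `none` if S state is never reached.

Op 1: C0 write [C0 write: invalidate none -> C0=M] -> [M,I]
Op 2: C1 write [C1 write: invalidate ['C0=M'] -> C1=M] -> [I,M]
Op 3: C0 write [C0 write: invalidate ['C1=M'] -> C0=M] -> [M,I]
Op 4: C0 read [C0 read: already in M, no change] -> [M,I]
Op 5: C0 read [C0 read: already in M, no change] -> [M,I]
Op 6: C1 read [C1 read from I: others=['C0=M'] -> C1=S, others downsized to S] -> [S,S]
  -> First S state at op 6; remaining ops need not be traced.

Answer: 6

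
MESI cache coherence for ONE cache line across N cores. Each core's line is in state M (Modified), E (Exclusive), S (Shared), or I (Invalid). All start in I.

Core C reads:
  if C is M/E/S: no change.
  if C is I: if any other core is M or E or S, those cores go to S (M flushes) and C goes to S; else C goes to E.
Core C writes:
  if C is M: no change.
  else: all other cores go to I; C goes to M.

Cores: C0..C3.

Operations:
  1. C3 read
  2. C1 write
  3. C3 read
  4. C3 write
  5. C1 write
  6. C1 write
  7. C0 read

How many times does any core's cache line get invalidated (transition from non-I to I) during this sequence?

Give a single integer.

Answer: 3

Derivation:
Op 1: C3 read [C3 read from I: no other sharers -> C3=E (exclusive)] -> [I,I,I,E] (invalidations this op: 0; running total: 0)
Op 2: C1 write [C1 write: invalidate ['C3=E'] -> C1=M] -> [I,M,I,I] (invalidations this op: 1; running total: 1)
Op 3: C3 read [C3 read from I: others=['C1=M'] -> C3=S, others downsized to S] -> [I,S,I,S] (invalidations this op: 0; running total: 1)
Op 4: C3 write [C3 write: invalidate ['C1=S'] -> C3=M] -> [I,I,I,M] (invalidations this op: 1; running total: 2)
Op 5: C1 write [C1 write: invalidate ['C3=M'] -> C1=M] -> [I,M,I,I] (invalidations this op: 1; running total: 3)
Op 6: C1 write [C1 write: already M (modified), no change] -> [I,M,I,I] (invalidations this op: 0; running total: 3)
Op 7: C0 read [C0 read from I: others=['C1=M'] -> C0=S, others downsized to S] -> [S,S,I,I] (invalidations this op: 0; running total: 3)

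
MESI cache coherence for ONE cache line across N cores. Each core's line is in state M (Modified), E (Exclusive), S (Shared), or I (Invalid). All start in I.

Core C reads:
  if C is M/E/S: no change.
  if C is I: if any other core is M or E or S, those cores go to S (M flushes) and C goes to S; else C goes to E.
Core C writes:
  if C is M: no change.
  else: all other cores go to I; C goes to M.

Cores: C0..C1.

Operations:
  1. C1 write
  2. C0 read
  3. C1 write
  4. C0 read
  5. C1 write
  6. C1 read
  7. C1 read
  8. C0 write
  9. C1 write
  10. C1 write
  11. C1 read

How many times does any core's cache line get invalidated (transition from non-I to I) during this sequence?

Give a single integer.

Op 1: C1 write [C1 write: invalidate none -> C1=M] -> [I,M] (invalidations this op: 0; running total: 0)
Op 2: C0 read [C0 read from I: others=['C1=M'] -> C0=S, others downsized to S] -> [S,S] (invalidations this op: 0; running total: 0)
Op 3: C1 write [C1 write: invalidate ['C0=S'] -> C1=M] -> [I,M] (invalidations this op: 1; running total: 1)
Op 4: C0 read [C0 read from I: others=['C1=M'] -> C0=S, others downsized to S] -> [S,S] (invalidations this op: 0; running total: 1)
Op 5: C1 write [C1 write: invalidate ['C0=S'] -> C1=M] -> [I,M] (invalidations this op: 1; running total: 2)
Op 6: C1 read [C1 read: already in M, no change] -> [I,M] (invalidations this op: 0; running total: 2)
Op 7: C1 read [C1 read: already in M, no change] -> [I,M] (invalidations this op: 0; running total: 2)
Op 8: C0 write [C0 write: invalidate ['C1=M'] -> C0=M] -> [M,I] (invalidations this op: 1; running total: 3)
Op 9: C1 write [C1 write: invalidate ['C0=M'] -> C1=M] -> [I,M] (invalidations this op: 1; running total: 4)
Op 10: C1 write [C1 write: already M (modified), no change] -> [I,M] (invalidations this op: 0; running total: 4)
Op 11: C1 read [C1 read: already in M, no change] -> [I,M] (invalidations this op: 0; running total: 4)

Answer: 4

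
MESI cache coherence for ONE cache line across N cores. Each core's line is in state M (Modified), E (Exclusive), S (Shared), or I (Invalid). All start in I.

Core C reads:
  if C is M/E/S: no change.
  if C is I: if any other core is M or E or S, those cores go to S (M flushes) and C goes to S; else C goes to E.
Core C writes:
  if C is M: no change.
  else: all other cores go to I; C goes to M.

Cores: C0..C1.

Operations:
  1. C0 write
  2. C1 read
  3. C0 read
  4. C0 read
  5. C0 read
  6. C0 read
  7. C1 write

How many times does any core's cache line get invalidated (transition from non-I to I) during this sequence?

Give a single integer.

Answer: 1

Derivation:
Op 1: C0 write [C0 write: invalidate none -> C0=M] -> [M,I] (invalidations this op: 0; running total: 0)
Op 2: C1 read [C1 read from I: others=['C0=M'] -> C1=S, others downsized to S] -> [S,S] (invalidations this op: 0; running total: 0)
Op 3: C0 read [C0 read: already in S, no change] -> [S,S] (invalidations this op: 0; running total: 0)
Op 4: C0 read [C0 read: already in S, no change] -> [S,S] (invalidations this op: 0; running total: 0)
Op 5: C0 read [C0 read: already in S, no change] -> [S,S] (invalidations this op: 0; running total: 0)
Op 6: C0 read [C0 read: already in S, no change] -> [S,S] (invalidations this op: 0; running total: 0)
Op 7: C1 write [C1 write: invalidate ['C0=S'] -> C1=M] -> [I,M] (invalidations this op: 1; running total: 1)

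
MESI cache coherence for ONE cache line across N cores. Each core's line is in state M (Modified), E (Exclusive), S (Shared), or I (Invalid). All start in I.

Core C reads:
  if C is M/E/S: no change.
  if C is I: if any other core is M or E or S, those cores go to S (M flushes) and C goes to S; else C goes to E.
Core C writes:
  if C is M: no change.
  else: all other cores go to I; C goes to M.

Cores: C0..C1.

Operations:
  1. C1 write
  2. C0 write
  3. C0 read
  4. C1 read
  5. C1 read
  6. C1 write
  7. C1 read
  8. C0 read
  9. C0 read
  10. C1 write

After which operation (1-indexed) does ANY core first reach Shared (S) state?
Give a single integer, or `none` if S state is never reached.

Op 1: C1 write [C1 write: invalidate none -> C1=M] -> [I,M]
Op 2: C0 write [C0 write: invalidate ['C1=M'] -> C0=M] -> [M,I]
Op 3: C0 read [C0 read: already in M, no change] -> [M,I]
Op 4: C1 read [C1 read from I: others=['C0=M'] -> C1=S, others downsized to S] -> [S,S]
  -> First S state at op 4; remaining ops need not be traced.

Answer: 4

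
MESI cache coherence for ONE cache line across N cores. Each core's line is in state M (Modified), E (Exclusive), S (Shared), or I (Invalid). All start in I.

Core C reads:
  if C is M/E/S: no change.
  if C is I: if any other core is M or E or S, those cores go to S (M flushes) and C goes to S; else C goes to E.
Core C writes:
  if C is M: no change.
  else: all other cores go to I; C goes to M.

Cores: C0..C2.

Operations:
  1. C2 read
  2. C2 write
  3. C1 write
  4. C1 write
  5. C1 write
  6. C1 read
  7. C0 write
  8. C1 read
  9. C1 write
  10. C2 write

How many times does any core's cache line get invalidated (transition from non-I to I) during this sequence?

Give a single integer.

Answer: 4

Derivation:
Op 1: C2 read [C2 read from I: no other sharers -> C2=E (exclusive)] -> [I,I,E] (invalidations this op: 0; running total: 0)
Op 2: C2 write [C2 write: invalidate none -> C2=M] -> [I,I,M] (invalidations this op: 0; running total: 0)
Op 3: C1 write [C1 write: invalidate ['C2=M'] -> C1=M] -> [I,M,I] (invalidations this op: 1; running total: 1)
Op 4: C1 write [C1 write: already M (modified), no change] -> [I,M,I] (invalidations this op: 0; running total: 1)
Op 5: C1 write [C1 write: already M (modified), no change] -> [I,M,I] (invalidations this op: 0; running total: 1)
Op 6: C1 read [C1 read: already in M, no change] -> [I,M,I] (invalidations this op: 0; running total: 1)
Op 7: C0 write [C0 write: invalidate ['C1=M'] -> C0=M] -> [M,I,I] (invalidations this op: 1; running total: 2)
Op 8: C1 read [C1 read from I: others=['C0=M'] -> C1=S, others downsized to S] -> [S,S,I] (invalidations this op: 0; running total: 2)
Op 9: C1 write [C1 write: invalidate ['C0=S'] -> C1=M] -> [I,M,I] (invalidations this op: 1; running total: 3)
Op 10: C2 write [C2 write: invalidate ['C1=M'] -> C2=M] -> [I,I,M] (invalidations this op: 1; running total: 4)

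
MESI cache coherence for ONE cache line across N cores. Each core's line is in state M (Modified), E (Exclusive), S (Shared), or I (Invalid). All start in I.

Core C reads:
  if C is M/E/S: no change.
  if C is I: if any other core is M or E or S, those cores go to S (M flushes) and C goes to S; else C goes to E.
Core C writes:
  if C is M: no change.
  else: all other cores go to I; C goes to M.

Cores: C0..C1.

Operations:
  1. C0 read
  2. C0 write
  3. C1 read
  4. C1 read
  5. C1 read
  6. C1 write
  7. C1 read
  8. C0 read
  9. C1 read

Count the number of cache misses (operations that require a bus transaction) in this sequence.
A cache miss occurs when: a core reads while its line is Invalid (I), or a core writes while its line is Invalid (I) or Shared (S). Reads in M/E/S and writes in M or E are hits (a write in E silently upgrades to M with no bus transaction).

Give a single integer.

Op 1: C0 read [C0 read from I: no other sharers -> C0=E (exclusive)] -> [E,I] [MISS #1: read from I]
Op 2: C0 write [C0 write: invalidate none -> C0=M] -> [M,I] [hit: write from E is a silent E->M upgrade, no bus transaction]
Op 3: C1 read [C1 read from I: others=['C0=M'] -> C1=S, others downsized to S] -> [S,S] [MISS #2: read from I]
Op 4: C1 read [C1 read: already in S, no change] -> [S,S] [hit: read from S]
Op 5: C1 read [C1 read: already in S, no change] -> [S,S] [hit: read from S]
Op 6: C1 write [C1 write: invalidate ['C0=S'] -> C1=M] -> [I,M] [MISS #3: write from S]
Op 7: C1 read [C1 read: already in M, no change] -> [I,M] [hit: read from M]
Op 8: C0 read [C0 read from I: others=['C1=M'] -> C0=S, others downsized to S] -> [S,S] [MISS #4: read from I]
Op 9: C1 read [C1 read: already in S, no change] -> [S,S] [hit: read from S]

Answer: 4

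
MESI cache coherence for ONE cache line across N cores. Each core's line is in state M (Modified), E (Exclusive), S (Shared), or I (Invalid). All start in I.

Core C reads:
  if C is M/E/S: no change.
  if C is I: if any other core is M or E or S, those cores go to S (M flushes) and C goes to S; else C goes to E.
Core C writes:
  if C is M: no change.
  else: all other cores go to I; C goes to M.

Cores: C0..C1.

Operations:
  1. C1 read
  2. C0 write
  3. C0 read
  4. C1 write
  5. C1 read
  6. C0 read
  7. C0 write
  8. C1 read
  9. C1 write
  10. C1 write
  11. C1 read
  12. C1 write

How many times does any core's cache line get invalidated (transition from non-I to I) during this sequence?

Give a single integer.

Op 1: C1 read [C1 read from I: no other sharers -> C1=E (exclusive)] -> [I,E] (invalidations this op: 0; running total: 0)
Op 2: C0 write [C0 write: invalidate ['C1=E'] -> C0=M] -> [M,I] (invalidations this op: 1; running total: 1)
Op 3: C0 read [C0 read: already in M, no change] -> [M,I] (invalidations this op: 0; running total: 1)
Op 4: C1 write [C1 write: invalidate ['C0=M'] -> C1=M] -> [I,M] (invalidations this op: 1; running total: 2)
Op 5: C1 read [C1 read: already in M, no change] -> [I,M] (invalidations this op: 0; running total: 2)
Op 6: C0 read [C0 read from I: others=['C1=M'] -> C0=S, others downsized to S] -> [S,S] (invalidations this op: 0; running total: 2)
Op 7: C0 write [C0 write: invalidate ['C1=S'] -> C0=M] -> [M,I] (invalidations this op: 1; running total: 3)
Op 8: C1 read [C1 read from I: others=['C0=M'] -> C1=S, others downsized to S] -> [S,S] (invalidations this op: 0; running total: 3)
Op 9: C1 write [C1 write: invalidate ['C0=S'] -> C1=M] -> [I,M] (invalidations this op: 1; running total: 4)
Op 10: C1 write [C1 write: already M (modified), no change] -> [I,M] (invalidations this op: 0; running total: 4)
Op 11: C1 read [C1 read: already in M, no change] -> [I,M] (invalidations this op: 0; running total: 4)
Op 12: C1 write [C1 write: already M (modified), no change] -> [I,M] (invalidations this op: 0; running total: 4)

Answer: 4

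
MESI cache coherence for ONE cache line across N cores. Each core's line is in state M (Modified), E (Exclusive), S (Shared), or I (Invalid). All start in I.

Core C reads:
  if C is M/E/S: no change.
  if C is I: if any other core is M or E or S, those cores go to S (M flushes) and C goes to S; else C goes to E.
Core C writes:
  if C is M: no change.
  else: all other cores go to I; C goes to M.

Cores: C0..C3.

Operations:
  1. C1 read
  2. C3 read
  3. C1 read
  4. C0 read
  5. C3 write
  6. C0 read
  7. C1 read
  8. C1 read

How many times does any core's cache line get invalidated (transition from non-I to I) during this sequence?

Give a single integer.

Op 1: C1 read [C1 read from I: no other sharers -> C1=E (exclusive)] -> [I,E,I,I] (invalidations this op: 0; running total: 0)
Op 2: C3 read [C3 read from I: others=['C1=E'] -> C3=S, others downsized to S] -> [I,S,I,S] (invalidations this op: 0; running total: 0)
Op 3: C1 read [C1 read: already in S, no change] -> [I,S,I,S] (invalidations this op: 0; running total: 0)
Op 4: C0 read [C0 read from I: others=['C1=S', 'C3=S'] -> C0=S, others downsized to S] -> [S,S,I,S] (invalidations this op: 0; running total: 0)
Op 5: C3 write [C3 write: invalidate ['C0=S', 'C1=S'] -> C3=M] -> [I,I,I,M] (invalidations this op: 2; running total: 2)
Op 6: C0 read [C0 read from I: others=['C3=M'] -> C0=S, others downsized to S] -> [S,I,I,S] (invalidations this op: 0; running total: 2)
Op 7: C1 read [C1 read from I: others=['C0=S', 'C3=S'] -> C1=S, others downsized to S] -> [S,S,I,S] (invalidations this op: 0; running total: 2)
Op 8: C1 read [C1 read: already in S, no change] -> [S,S,I,S] (invalidations this op: 0; running total: 2)

Answer: 2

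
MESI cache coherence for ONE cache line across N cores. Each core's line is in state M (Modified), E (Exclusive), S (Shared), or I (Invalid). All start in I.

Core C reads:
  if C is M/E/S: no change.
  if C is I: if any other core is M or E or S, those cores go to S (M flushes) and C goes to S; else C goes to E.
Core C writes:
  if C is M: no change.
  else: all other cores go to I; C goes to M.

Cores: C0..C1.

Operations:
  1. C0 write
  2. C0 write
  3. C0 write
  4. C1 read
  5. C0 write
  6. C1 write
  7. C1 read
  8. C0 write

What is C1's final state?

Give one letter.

Op 1: C0 write [C0 write: invalidate none -> C0=M] -> [M,I]
Op 2: C0 write [C0 write: already M (modified), no change] -> [M,I]
Op 3: C0 write [C0 write: already M (modified), no change] -> [M,I]
Op 4: C1 read [C1 read from I: others=['C0=M'] -> C1=S, others downsized to S] -> [S,S]
Op 5: C0 write [C0 write: invalidate ['C1=S'] -> C0=M] -> [M,I]
Op 6: C1 write [C1 write: invalidate ['C0=M'] -> C1=M] -> [I,M]
Op 7: C1 read [C1 read: already in M, no change] -> [I,M]
Op 8: C0 write [C0 write: invalidate ['C1=M'] -> C0=M] -> [M,I]

Answer: I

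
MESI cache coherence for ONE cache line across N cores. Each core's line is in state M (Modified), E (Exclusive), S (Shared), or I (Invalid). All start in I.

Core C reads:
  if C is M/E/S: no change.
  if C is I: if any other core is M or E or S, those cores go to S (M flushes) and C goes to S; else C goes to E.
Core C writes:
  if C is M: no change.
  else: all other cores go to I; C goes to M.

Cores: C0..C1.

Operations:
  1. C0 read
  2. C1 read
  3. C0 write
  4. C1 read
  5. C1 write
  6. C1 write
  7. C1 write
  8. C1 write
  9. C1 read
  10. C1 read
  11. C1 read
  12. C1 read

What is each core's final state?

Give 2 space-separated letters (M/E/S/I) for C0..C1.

Op 1: C0 read [C0 read from I: no other sharers -> C0=E (exclusive)] -> [E,I]
Op 2: C1 read [C1 read from I: others=['C0=E'] -> C1=S, others downsized to S] -> [S,S]
Op 3: C0 write [C0 write: invalidate ['C1=S'] -> C0=M] -> [M,I]
Op 4: C1 read [C1 read from I: others=['C0=M'] -> C1=S, others downsized to S] -> [S,S]
Op 5: C1 write [C1 write: invalidate ['C0=S'] -> C1=M] -> [I,M]
Op 6: C1 write [C1 write: already M (modified), no change] -> [I,M]
Op 7: C1 write [C1 write: already M (modified), no change] -> [I,M]
Op 8: C1 write [C1 write: already M (modified), no change] -> [I,M]
Op 9: C1 read [C1 read: already in M, no change] -> [I,M]
Op 10: C1 read [C1 read: already in M, no change] -> [I,M]
Op 11: C1 read [C1 read: already in M, no change] -> [I,M]
Op 12: C1 read [C1 read: already in M, no change] -> [I,M]

Answer: I M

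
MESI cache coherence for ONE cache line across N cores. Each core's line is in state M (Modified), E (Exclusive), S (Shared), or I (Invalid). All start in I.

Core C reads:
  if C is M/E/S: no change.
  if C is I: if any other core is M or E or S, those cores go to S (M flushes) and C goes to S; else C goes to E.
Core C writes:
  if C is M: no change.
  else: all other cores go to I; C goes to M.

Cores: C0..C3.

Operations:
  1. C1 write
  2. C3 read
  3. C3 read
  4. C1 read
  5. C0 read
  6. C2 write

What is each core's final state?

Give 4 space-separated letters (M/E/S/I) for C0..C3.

Op 1: C1 write [C1 write: invalidate none -> C1=M] -> [I,M,I,I]
Op 2: C3 read [C3 read from I: others=['C1=M'] -> C3=S, others downsized to S] -> [I,S,I,S]
Op 3: C3 read [C3 read: already in S, no change] -> [I,S,I,S]
Op 4: C1 read [C1 read: already in S, no change] -> [I,S,I,S]
Op 5: C0 read [C0 read from I: others=['C1=S', 'C3=S'] -> C0=S, others downsized to S] -> [S,S,I,S]
Op 6: C2 write [C2 write: invalidate ['C0=S', 'C1=S', 'C3=S'] -> C2=M] -> [I,I,M,I]

Answer: I I M I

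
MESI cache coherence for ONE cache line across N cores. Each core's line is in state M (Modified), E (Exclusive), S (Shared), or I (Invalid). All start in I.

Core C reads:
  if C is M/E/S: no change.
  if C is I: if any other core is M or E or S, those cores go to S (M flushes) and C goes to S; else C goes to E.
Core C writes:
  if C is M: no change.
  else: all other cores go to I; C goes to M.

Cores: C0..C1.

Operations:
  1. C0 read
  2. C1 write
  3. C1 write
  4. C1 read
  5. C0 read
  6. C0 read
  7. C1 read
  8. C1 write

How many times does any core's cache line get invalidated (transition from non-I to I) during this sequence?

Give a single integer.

Op 1: C0 read [C0 read from I: no other sharers -> C0=E (exclusive)] -> [E,I] (invalidations this op: 0; running total: 0)
Op 2: C1 write [C1 write: invalidate ['C0=E'] -> C1=M] -> [I,M] (invalidations this op: 1; running total: 1)
Op 3: C1 write [C1 write: already M (modified), no change] -> [I,M] (invalidations this op: 0; running total: 1)
Op 4: C1 read [C1 read: already in M, no change] -> [I,M] (invalidations this op: 0; running total: 1)
Op 5: C0 read [C0 read from I: others=['C1=M'] -> C0=S, others downsized to S] -> [S,S] (invalidations this op: 0; running total: 1)
Op 6: C0 read [C0 read: already in S, no change] -> [S,S] (invalidations this op: 0; running total: 1)
Op 7: C1 read [C1 read: already in S, no change] -> [S,S] (invalidations this op: 0; running total: 1)
Op 8: C1 write [C1 write: invalidate ['C0=S'] -> C1=M] -> [I,M] (invalidations this op: 1; running total: 2)

Answer: 2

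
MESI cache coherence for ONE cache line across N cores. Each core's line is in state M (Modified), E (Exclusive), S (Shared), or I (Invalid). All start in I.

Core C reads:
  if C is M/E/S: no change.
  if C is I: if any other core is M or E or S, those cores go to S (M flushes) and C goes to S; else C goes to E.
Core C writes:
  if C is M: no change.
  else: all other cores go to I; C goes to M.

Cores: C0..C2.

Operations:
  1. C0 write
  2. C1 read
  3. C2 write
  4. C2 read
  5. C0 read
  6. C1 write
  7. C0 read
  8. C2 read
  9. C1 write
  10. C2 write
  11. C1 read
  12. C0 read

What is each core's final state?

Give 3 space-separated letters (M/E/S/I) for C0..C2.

Answer: S S S

Derivation:
Op 1: C0 write [C0 write: invalidate none -> C0=M] -> [M,I,I]
Op 2: C1 read [C1 read from I: others=['C0=M'] -> C1=S, others downsized to S] -> [S,S,I]
Op 3: C2 write [C2 write: invalidate ['C0=S', 'C1=S'] -> C2=M] -> [I,I,M]
Op 4: C2 read [C2 read: already in M, no change] -> [I,I,M]
Op 5: C0 read [C0 read from I: others=['C2=M'] -> C0=S, others downsized to S] -> [S,I,S]
Op 6: C1 write [C1 write: invalidate ['C0=S', 'C2=S'] -> C1=M] -> [I,M,I]
Op 7: C0 read [C0 read from I: others=['C1=M'] -> C0=S, others downsized to S] -> [S,S,I]
Op 8: C2 read [C2 read from I: others=['C0=S', 'C1=S'] -> C2=S, others downsized to S] -> [S,S,S]
Op 9: C1 write [C1 write: invalidate ['C0=S', 'C2=S'] -> C1=M] -> [I,M,I]
Op 10: C2 write [C2 write: invalidate ['C1=M'] -> C2=M] -> [I,I,M]
Op 11: C1 read [C1 read from I: others=['C2=M'] -> C1=S, others downsized to S] -> [I,S,S]
Op 12: C0 read [C0 read from I: others=['C1=S', 'C2=S'] -> C0=S, others downsized to S] -> [S,S,S]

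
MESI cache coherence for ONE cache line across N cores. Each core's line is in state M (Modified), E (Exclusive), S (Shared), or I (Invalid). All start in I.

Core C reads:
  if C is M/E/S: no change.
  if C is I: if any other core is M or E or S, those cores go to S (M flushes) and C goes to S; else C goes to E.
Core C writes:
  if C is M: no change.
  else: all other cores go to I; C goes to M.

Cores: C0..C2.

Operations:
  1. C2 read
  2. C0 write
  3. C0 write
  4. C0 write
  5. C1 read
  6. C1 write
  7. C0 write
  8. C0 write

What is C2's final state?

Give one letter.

Answer: I

Derivation:
Op 1: C2 read [C2 read from I: no other sharers -> C2=E (exclusive)] -> [I,I,E]
Op 2: C0 write [C0 write: invalidate ['C2=E'] -> C0=M] -> [M,I,I]
Op 3: C0 write [C0 write: already M (modified), no change] -> [M,I,I]
Op 4: C0 write [C0 write: already M (modified), no change] -> [M,I,I]
Op 5: C1 read [C1 read from I: others=['C0=M'] -> C1=S, others downsized to S] -> [S,S,I]
Op 6: C1 write [C1 write: invalidate ['C0=S'] -> C1=M] -> [I,M,I]
Op 7: C0 write [C0 write: invalidate ['C1=M'] -> C0=M] -> [M,I,I]
Op 8: C0 write [C0 write: already M (modified), no change] -> [M,I,I]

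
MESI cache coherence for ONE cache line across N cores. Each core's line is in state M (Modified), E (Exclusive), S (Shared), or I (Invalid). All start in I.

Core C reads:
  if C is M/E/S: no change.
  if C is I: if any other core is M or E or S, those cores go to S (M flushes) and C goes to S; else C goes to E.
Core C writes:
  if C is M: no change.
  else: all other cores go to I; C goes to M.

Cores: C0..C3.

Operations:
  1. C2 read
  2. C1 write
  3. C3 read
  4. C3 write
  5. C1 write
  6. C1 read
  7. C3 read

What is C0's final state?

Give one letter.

Answer: I

Derivation:
Op 1: C2 read [C2 read from I: no other sharers -> C2=E (exclusive)] -> [I,I,E,I]
Op 2: C1 write [C1 write: invalidate ['C2=E'] -> C1=M] -> [I,M,I,I]
Op 3: C3 read [C3 read from I: others=['C1=M'] -> C3=S, others downsized to S] -> [I,S,I,S]
Op 4: C3 write [C3 write: invalidate ['C1=S'] -> C3=M] -> [I,I,I,M]
Op 5: C1 write [C1 write: invalidate ['C3=M'] -> C1=M] -> [I,M,I,I]
Op 6: C1 read [C1 read: already in M, no change] -> [I,M,I,I]
Op 7: C3 read [C3 read from I: others=['C1=M'] -> C3=S, others downsized to S] -> [I,S,I,S]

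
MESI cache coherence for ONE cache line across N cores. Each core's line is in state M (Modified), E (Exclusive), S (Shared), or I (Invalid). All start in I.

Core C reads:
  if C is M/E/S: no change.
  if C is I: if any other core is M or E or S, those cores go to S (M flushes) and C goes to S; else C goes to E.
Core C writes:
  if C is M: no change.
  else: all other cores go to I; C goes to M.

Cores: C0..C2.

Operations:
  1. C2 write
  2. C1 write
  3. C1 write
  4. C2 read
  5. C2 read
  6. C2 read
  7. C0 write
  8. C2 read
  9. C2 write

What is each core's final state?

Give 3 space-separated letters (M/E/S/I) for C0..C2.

Answer: I I M

Derivation:
Op 1: C2 write [C2 write: invalidate none -> C2=M] -> [I,I,M]
Op 2: C1 write [C1 write: invalidate ['C2=M'] -> C1=M] -> [I,M,I]
Op 3: C1 write [C1 write: already M (modified), no change] -> [I,M,I]
Op 4: C2 read [C2 read from I: others=['C1=M'] -> C2=S, others downsized to S] -> [I,S,S]
Op 5: C2 read [C2 read: already in S, no change] -> [I,S,S]
Op 6: C2 read [C2 read: already in S, no change] -> [I,S,S]
Op 7: C0 write [C0 write: invalidate ['C1=S', 'C2=S'] -> C0=M] -> [M,I,I]
Op 8: C2 read [C2 read from I: others=['C0=M'] -> C2=S, others downsized to S] -> [S,I,S]
Op 9: C2 write [C2 write: invalidate ['C0=S'] -> C2=M] -> [I,I,M]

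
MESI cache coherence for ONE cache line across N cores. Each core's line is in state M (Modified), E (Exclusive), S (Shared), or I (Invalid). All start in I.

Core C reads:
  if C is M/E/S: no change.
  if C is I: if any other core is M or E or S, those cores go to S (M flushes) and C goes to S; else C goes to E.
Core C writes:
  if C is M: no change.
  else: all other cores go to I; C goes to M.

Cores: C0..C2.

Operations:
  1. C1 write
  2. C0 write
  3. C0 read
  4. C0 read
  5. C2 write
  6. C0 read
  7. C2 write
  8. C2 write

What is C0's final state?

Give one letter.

Op 1: C1 write [C1 write: invalidate none -> C1=M] -> [I,M,I]
Op 2: C0 write [C0 write: invalidate ['C1=M'] -> C0=M] -> [M,I,I]
Op 3: C0 read [C0 read: already in M, no change] -> [M,I,I]
Op 4: C0 read [C0 read: already in M, no change] -> [M,I,I]
Op 5: C2 write [C2 write: invalidate ['C0=M'] -> C2=M] -> [I,I,M]
Op 6: C0 read [C0 read from I: others=['C2=M'] -> C0=S, others downsized to S] -> [S,I,S]
Op 7: C2 write [C2 write: invalidate ['C0=S'] -> C2=M] -> [I,I,M]
Op 8: C2 write [C2 write: already M (modified), no change] -> [I,I,M]

Answer: I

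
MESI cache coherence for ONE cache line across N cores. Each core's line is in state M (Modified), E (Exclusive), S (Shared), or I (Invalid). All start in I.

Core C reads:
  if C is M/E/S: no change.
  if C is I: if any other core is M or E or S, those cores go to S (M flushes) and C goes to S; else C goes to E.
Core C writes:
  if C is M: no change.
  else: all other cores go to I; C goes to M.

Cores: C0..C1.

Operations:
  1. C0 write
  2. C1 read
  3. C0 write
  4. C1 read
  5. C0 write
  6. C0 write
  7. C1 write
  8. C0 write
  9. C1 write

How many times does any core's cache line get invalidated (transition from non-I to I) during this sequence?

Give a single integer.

Op 1: C0 write [C0 write: invalidate none -> C0=M] -> [M,I] (invalidations this op: 0; running total: 0)
Op 2: C1 read [C1 read from I: others=['C0=M'] -> C1=S, others downsized to S] -> [S,S] (invalidations this op: 0; running total: 0)
Op 3: C0 write [C0 write: invalidate ['C1=S'] -> C0=M] -> [M,I] (invalidations this op: 1; running total: 1)
Op 4: C1 read [C1 read from I: others=['C0=M'] -> C1=S, others downsized to S] -> [S,S] (invalidations this op: 0; running total: 1)
Op 5: C0 write [C0 write: invalidate ['C1=S'] -> C0=M] -> [M,I] (invalidations this op: 1; running total: 2)
Op 6: C0 write [C0 write: already M (modified), no change] -> [M,I] (invalidations this op: 0; running total: 2)
Op 7: C1 write [C1 write: invalidate ['C0=M'] -> C1=M] -> [I,M] (invalidations this op: 1; running total: 3)
Op 8: C0 write [C0 write: invalidate ['C1=M'] -> C0=M] -> [M,I] (invalidations this op: 1; running total: 4)
Op 9: C1 write [C1 write: invalidate ['C0=M'] -> C1=M] -> [I,M] (invalidations this op: 1; running total: 5)

Answer: 5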